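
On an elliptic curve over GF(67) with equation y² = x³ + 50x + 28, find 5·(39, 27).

(19, 47)

Write Q = (39, 27).
Double-and-add on 5 = (101)₂. Start with Q = (39, 27) for the leading 1-bit.
double: tangent at (39, 27): λ = (3·39² + 50)/(2·27) ≡ 57/54. 54⁻¹ ≡ 36 (mod 67) since 54·36 = 1944 ≡ 1, so λ ≡ 57·36 ≡ 42.
  x = λ² - 39 - 39 = 1764 - 78 ≡ 11; y = λ·(39 - 11) - 27 ≡ 10. → (11, 10)
double: tangent at (11, 10): λ = (3·11² + 50)/(2·10) ≡ 11/20. 20⁻¹ ≡ 57 (mod 67), so λ ≡ 11·57 ≡ 24.
  x = λ² - 11 - 11 = 576 - 22 ≡ 18; y = λ·(11 - 18) - 10 ≡ 23. → (18, 23)
add Q: (18, 23) + (39, 27). λ = (27 - 23)/(39 - 18) ≡ 4/21 mod 67. 21⁻¹ ≡ 16 (mod 67), so λ ≡ 64.
  x = λ² - 18 - 39 = 4096 - 57 ≡ 19; y = λ·(18 - 19) - 23 ≡ 47. → (19, 47)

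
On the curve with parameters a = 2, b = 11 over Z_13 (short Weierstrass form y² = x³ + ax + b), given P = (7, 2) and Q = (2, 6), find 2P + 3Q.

(7, 11)

First 2P:
Repeated addition: build up to 2P.
2P: tangent at (7, 2): λ = (3·7² + 2)/(2·2) ≡ 6/4. 4⁻¹ ≡ 10 (mod 13) since 4·10 = 40 ≡ 1, so λ ≡ 6·10 ≡ 8.
  x = λ² - 7 - 7 = 64 - 14 ≡ 11; y = λ·(7 - 11) - 2 ≡ 5. → (11, 5)
2P = (11, 5).
Next 3Q:
Repeated addition: build up to 3Q.
2Q: tangent at (2, 6): λ = (3·2² + 2)/(2·6) ≡ 1/12. 12⁻¹ ≡ 12 (mod 13) since 12·12 = 144 ≡ 1, so λ ≡ 1·12 ≡ 12.
  x = λ² - 2 - 2 = 144 - 4 ≡ 10; y = λ·(2 - 10) - 6 ≡ 2. → (10, 2)
3Q: (10, 2) + (2, 6). λ = (6 - 2)/(2 - 10) ≡ 4/5 mod 13. 5⁻¹ ≡ 8 (mod 13) since 5·8 = 40 ≡ 1, so λ ≡ 6.
  x = λ² - 10 - 2 = 36 - 12 ≡ 11; y = λ·(10 - 11) - 2 ≡ 5. → (11, 5)
3Q = (11, 5).
Finally 2P + 3Q:
tangent at (11, 5): λ = (3·11² + 2)/(2·5) ≡ 1/10. 10⁻¹ ≡ 4 (mod 13) since 10·4 = 40 ≡ 1, so λ ≡ 1·4 ≡ 4.
  x = λ² - 11 - 11 = 16 - 22 ≡ 7; y = λ·(11 - 7) - 5 ≡ 11. → (7, 11)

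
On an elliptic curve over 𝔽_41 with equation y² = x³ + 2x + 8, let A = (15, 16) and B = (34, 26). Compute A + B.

(0, 7)

(15, 16) + (34, 26). λ = (26 - 16)/(34 - 15) ≡ 10/19 mod 41. 19⁻¹ ≡ 13 (mod 41), so λ ≡ 7.
  x = λ² - 15 - 34 = 49 - 49 ≡ 0; y = λ·(15 - 0) - 16 ≡ 7. → (0, 7)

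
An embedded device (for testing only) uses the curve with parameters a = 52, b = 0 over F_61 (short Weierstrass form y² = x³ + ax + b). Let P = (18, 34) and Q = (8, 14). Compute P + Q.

(39, 46)

(18, 34) + (8, 14). λ = (14 - 34)/(8 - 18) ≡ 41/51 mod 61. 51⁻¹ ≡ 6 (mod 61), so λ ≡ 2.
  x = λ² - 18 - 8 = 4 - 26 ≡ 39; y = λ·(18 - 39) - 34 ≡ 46. → (39, 46)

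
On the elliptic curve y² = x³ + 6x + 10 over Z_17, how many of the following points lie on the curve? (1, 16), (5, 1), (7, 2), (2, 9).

(1, 16): 16² ≡ 1, rhs ≡ 0 → off.
(5, 1): 1² ≡ 1, rhs ≡ 12 → off.
(7, 2): 2² ≡ 4, rhs ≡ 4 → on.
(2, 9): 9² ≡ 13, rhs ≡ 13 → on.

2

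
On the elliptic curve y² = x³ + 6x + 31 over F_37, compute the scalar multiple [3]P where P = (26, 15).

(22, 28)

Repeated addition: build up to 3P.
2P: tangent at (26, 15): λ = (3·26² + 6)/(2·15) ≡ 36/30. 30⁻¹ ≡ 21 (mod 37), so λ ≡ 36·21 ≡ 16.
  x = λ² - 26 - 26 = 256 - 52 ≡ 19; y = λ·(26 - 19) - 15 ≡ 23. → (19, 23)
3P: (19, 23) + (26, 15). λ = (15 - 23)/(26 - 19) ≡ 29/7 mod 37. 7⁻¹ ≡ 16 (mod 37), so λ ≡ 20.
  x = λ² - 19 - 26 = 400 - 45 ≡ 22; y = λ·(19 - 22) - 23 ≡ 28. → (22, 28)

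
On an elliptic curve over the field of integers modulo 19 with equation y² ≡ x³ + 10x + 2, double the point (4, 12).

(8, 10)

tangent at (4, 12): λ = (3·4² + 10)/(2·12) ≡ 1/5. 5⁻¹ ≡ 4 (mod 19), so λ ≡ 1·4 ≡ 4.
  x = λ² - 4 - 4 = 16 - 8 ≡ 8; y = λ·(4 - 8) - 12 ≡ 10. → (8, 10)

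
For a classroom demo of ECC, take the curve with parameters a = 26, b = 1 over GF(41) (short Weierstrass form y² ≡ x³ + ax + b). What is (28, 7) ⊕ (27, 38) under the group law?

(4, 28)

(28, 7) + (27, 38). λ = (38 - 7)/(27 - 28) ≡ 31/40 mod 41. 40⁻¹ ≡ 40 (mod 41) since 40·40 = 1600 ≡ 1, so λ ≡ 10.
  x = λ² - 28 - 27 = 100 - 55 ≡ 4; y = λ·(28 - 4) - 7 ≡ 28. → (4, 28)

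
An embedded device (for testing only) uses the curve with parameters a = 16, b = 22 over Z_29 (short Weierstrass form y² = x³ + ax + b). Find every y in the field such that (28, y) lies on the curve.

11, 18

x³ + 16x + 22 = 22422 ≡ 5 (mod 29).
Square roots of 5 mod 29: 11 and 18 (since 11² = 121 ≡ 5).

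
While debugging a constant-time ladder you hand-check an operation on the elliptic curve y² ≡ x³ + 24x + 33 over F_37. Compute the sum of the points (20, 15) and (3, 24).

(20, 15) + (3, 24). λ = (24 - 15)/(3 - 20) ≡ 9/20 mod 37. 20⁻¹ ≡ 13 (mod 37) since 20·13 = 260 ≡ 1, so λ ≡ 6.
  x = λ² - 20 - 3 = 36 - 23 ≡ 13; y = λ·(20 - 13) - 15 ≡ 27. → (13, 27)

(13, 27)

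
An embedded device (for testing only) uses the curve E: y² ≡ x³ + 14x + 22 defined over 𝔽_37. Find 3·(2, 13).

(29, 29)

Write Q = (2, 13).
Repeated addition: build up to 3Q.
2Q: tangent at (2, 13): λ = (3·2² + 14)/(2·13) ≡ 26/26. 26⁻¹ ≡ 10 (mod 37), so λ ≡ 26·10 ≡ 1.
  x = λ² - 2 - 2 = 1 - 4 ≡ 34; y = λ·(2 - 34) - 13 ≡ 29. → (34, 29)
3Q: (34, 29) + (2, 13). λ = (13 - 29)/(2 - 34) ≡ 21/5 mod 37. 5⁻¹ ≡ 15 (mod 37) since 5·15 = 75 ≡ 1, so λ ≡ 19.
  x = λ² - 34 - 2 = 361 - 36 ≡ 29; y = λ·(34 - 29) - 29 ≡ 29. → (29, 29)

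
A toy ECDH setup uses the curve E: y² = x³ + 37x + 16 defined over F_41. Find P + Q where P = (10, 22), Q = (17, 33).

(10, 22) + (17, 33). λ = (33 - 22)/(17 - 10) ≡ 11/7 mod 41. 7⁻¹ ≡ 6 (mod 41), so λ ≡ 25.
  x = λ² - 10 - 17 = 625 - 27 ≡ 24; y = λ·(10 - 24) - 22 ≡ 38. → (24, 38)

(24, 38)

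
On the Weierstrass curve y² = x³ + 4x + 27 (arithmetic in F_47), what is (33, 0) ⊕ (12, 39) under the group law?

(33, 0) + (12, 39). λ = (39 - 0)/(12 - 33) ≡ 39/26 mod 47. 26⁻¹ ≡ 38 (mod 47), so λ ≡ 25.
  x = λ² - 33 - 12 = 625 - 45 ≡ 16; y = λ·(33 - 16) - 0 ≡ 2. → (16, 2)

(16, 2)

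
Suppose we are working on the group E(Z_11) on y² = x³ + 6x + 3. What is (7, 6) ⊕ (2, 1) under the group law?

(7, 6) + (2, 1). λ = (1 - 6)/(2 - 7) ≡ 6/6 mod 11. 6⁻¹ ≡ 2 (mod 11) since 6·2 = 12 ≡ 1, so λ ≡ 1.
  x = λ² - 7 - 2 = 1 - 9 ≡ 3; y = λ·(7 - 3) - 6 ≡ 9. → (3, 9)

(3, 9)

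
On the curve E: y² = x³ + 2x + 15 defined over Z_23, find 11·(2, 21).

(6, 17)

Write Q = (2, 21).
Double-and-add on 11 = (1011)₂. Start with Q = (2, 21) for the leading 1-bit.
double: tangent at (2, 21): λ = (3·2² + 2)/(2·21) ≡ 14/19. 19⁻¹ ≡ 17 (mod 23) since 19·17 = 323 ≡ 1, so λ ≡ 14·17 ≡ 8.
  x = λ² - 2 - 2 = 64 - 4 ≡ 14; y = λ·(2 - 14) - 21 ≡ 21. → (14, 21)
double: tangent at (14, 21): λ = (3·14² + 2)/(2·21) ≡ 15/19. 19⁻¹ ≡ 17 (mod 23), so λ ≡ 15·17 ≡ 2.
  x = λ² - 14 - 14 = 4 - 28 ≡ 22; y = λ·(14 - 22) - 21 ≡ 9. → (22, 9)
add Q: (22, 9) + (2, 21). λ = (21 - 9)/(2 - 22) ≡ 12/3 mod 23. 3⁻¹ ≡ 8 (mod 23) since 3·8 = 24 ≡ 1, so λ ≡ 4.
  x = λ² - 22 - 2 = 16 - 24 ≡ 15; y = λ·(22 - 15) - 9 ≡ 19. → (15, 19)
double: tangent at (15, 19): λ = (3·15² + 2)/(2·19) ≡ 10/15. 15⁻¹ ≡ 20 (mod 23), so λ ≡ 10·20 ≡ 16.
  x = λ² - 15 - 15 = 256 - 30 ≡ 19; y = λ·(15 - 19) - 19 ≡ 9. → (19, 9)
add Q: (19, 9) + (2, 21). λ = (21 - 9)/(2 - 19) ≡ 12/6 mod 23. 6⁻¹ ≡ 4 (mod 23), so λ ≡ 2.
  x = λ² - 19 - 2 = 4 - 21 ≡ 6; y = λ·(19 - 6) - 9 ≡ 17. → (6, 17)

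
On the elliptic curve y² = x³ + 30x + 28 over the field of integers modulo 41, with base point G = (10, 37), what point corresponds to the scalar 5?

(19, 35)

Double-and-add on 5 = (101)₂. Start with G = (10, 37) for the leading 1-bit.
double: tangent at (10, 37): λ = (3·10² + 30)/(2·37) ≡ 2/33. 33⁻¹ ≡ 5 (mod 41) since 33·5 = 165 ≡ 1, so λ ≡ 2·5 ≡ 10.
  x = λ² - 10 - 10 = 100 - 20 ≡ 39; y = λ·(10 - 39) - 37 ≡ 1. → (39, 1)
double: tangent at (39, 1): λ = (3·39² + 30)/(2·1) ≡ 1/2. 2⁻¹ ≡ 21 (mod 41), so λ ≡ 1·21 ≡ 21.
  x = λ² - 39 - 39 = 441 - 78 ≡ 35; y = λ·(39 - 35) - 1 ≡ 1. → (35, 1)
add G: (35, 1) + (10, 37). λ = (37 - 1)/(10 - 35) ≡ 36/16 mod 41. 16⁻¹ ≡ 18 (mod 41) since 16·18 = 288 ≡ 1, so λ ≡ 33.
  x = λ² - 35 - 10 = 1089 - 45 ≡ 19; y = λ·(35 - 19) - 1 ≡ 35. → (19, 35)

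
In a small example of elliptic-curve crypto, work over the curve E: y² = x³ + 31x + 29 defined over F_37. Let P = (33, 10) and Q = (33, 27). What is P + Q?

The two points share x = 33 and their y-coordinates satisfy 10 + 27 ≡ 0 (mod 37), so they are inverses. Their sum is ∞.

O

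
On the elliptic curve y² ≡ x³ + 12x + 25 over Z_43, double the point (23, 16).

tangent at (23, 16): λ = (3·23² + 12)/(2·16) ≡ 8/32. 32⁻¹ ≡ 39 (mod 43) since 32·39 = 1248 ≡ 1, so λ ≡ 8·39 ≡ 11.
  x = λ² - 23 - 23 = 121 - 46 ≡ 32; y = λ·(23 - 32) - 16 ≡ 14. → (32, 14)

(32, 14)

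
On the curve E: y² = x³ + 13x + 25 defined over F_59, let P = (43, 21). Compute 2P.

tangent at (43, 21): λ = (3·43² + 13)/(2·21) ≡ 14/42. 42⁻¹ ≡ 52 (mod 59) since 42·52 = 2184 ≡ 1, so λ ≡ 14·52 ≡ 20.
  x = λ² - 43 - 43 = 400 - 86 ≡ 19; y = λ·(43 - 19) - 21 ≡ 46. → (19, 46)

(19, 46)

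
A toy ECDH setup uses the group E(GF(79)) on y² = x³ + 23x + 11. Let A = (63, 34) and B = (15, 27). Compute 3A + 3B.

First 3A:
Repeated addition: build up to 3A.
2A: tangent at (63, 34): λ = (3·63² + 23)/(2·34) ≡ 1/68. 68⁻¹ ≡ 43 (mod 79) since 68·43 = 2924 ≡ 1, so λ ≡ 1·43 ≡ 43.
  x = λ² - 63 - 63 = 1849 - 126 ≡ 64; y = λ·(63 - 64) - 34 ≡ 2. → (64, 2)
3A: (64, 2) + (63, 34). λ = (34 - 2)/(63 - 64) ≡ 32/78 mod 79. 78⁻¹ ≡ 78 (mod 79) since 78·78 = 6084 ≡ 1, so λ ≡ 47.
  x = λ² - 64 - 63 = 2209 - 127 ≡ 28; y = λ·(64 - 28) - 2 ≡ 31. → (28, 31)
3A = (28, 31).
Next 3B:
Repeated addition: build up to 3B.
2B: tangent at (15, 27): λ = (3·15² + 23)/(2·27) ≡ 66/54. 54⁻¹ ≡ 60 (mod 79) since 54·60 = 3240 ≡ 1, so λ ≡ 66·60 ≡ 10.
  x = λ² - 15 - 15 = 100 - 30 ≡ 70; y = λ·(15 - 70) - 27 ≡ 55. → (70, 55)
3B: (70, 55) + (15, 27). λ = (27 - 55)/(15 - 70) ≡ 51/24 mod 79. 24⁻¹ ≡ 56 (mod 79) since 24·56 = 1344 ≡ 1, so λ ≡ 12.
  x = λ² - 70 - 15 = 144 - 85 ≡ 59; y = λ·(70 - 59) - 55 ≡ 77. → (59, 77)
3B = (59, 77).
Finally 3A + 3B:
(28, 31) + (59, 77). λ = (77 - 31)/(59 - 28) ≡ 46/31 mod 79. 31⁻¹ ≡ 51 (mod 79) since 31·51 = 1581 ≡ 1, so λ ≡ 55.
  x = λ² - 28 - 59 = 3025 - 87 ≡ 15; y = λ·(28 - 15) - 31 ≡ 52. → (15, 52)

(15, 52)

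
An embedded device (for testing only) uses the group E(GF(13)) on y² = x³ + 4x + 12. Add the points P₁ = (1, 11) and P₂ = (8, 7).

(1, 11) + (8, 7). λ = (7 - 11)/(8 - 1) ≡ 9/7 mod 13. 7⁻¹ ≡ 2 (mod 13) since 7·2 = 14 ≡ 1, so λ ≡ 5.
  x = λ² - 1 - 8 = 25 - 9 ≡ 3; y = λ·(1 - 3) - 11 ≡ 5. → (3, 5)

(3, 5)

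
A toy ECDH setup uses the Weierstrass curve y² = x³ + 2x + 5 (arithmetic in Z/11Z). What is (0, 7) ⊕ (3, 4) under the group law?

(0, 7) + (3, 4). λ = (4 - 7)/(3 - 0) ≡ 8/3 mod 11. 3⁻¹ ≡ 4 (mod 11), so λ ≡ 10.
  x = λ² - 0 - 3 = 100 - 3 ≡ 9; y = λ·(0 - 9) - 7 ≡ 2. → (9, 2)

(9, 2)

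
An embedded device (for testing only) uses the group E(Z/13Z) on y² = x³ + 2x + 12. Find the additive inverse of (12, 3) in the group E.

(12, 10)

-(12, 3) = (12, -3 mod 13) = (12, 10).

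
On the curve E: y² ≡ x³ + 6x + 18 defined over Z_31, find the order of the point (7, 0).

2P: (7, 0) + (7, 0): same x and y₁ ≡ -y₂, so the sum is 𝒪.
2P = 𝒪, so the order is 2.

2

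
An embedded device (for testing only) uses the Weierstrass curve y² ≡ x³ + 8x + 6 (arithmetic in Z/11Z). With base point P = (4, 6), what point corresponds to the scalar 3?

O

Repeated addition: build up to 3P.
2P: tangent at (4, 6): λ = (3·4² + 8)/(2·6) ≡ 1/1. 1⁻¹ ≡ 1 (mod 11), so λ ≡ 1·1 ≡ 1.
  x = λ² - 4 - 4 = 1 - 8 ≡ 4; y = λ·(4 - 4) - 6 ≡ 5. → (4, 5)
3P: (4, 5) + (4, 6): same x and y₁ ≡ -y₂, so the sum is ∞.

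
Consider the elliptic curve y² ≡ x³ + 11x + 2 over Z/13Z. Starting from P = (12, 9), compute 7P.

(3, 6)

Double-and-add on 7 = (111)₂. Start with P = (12, 9) for the leading 1-bit.
double: tangent at (12, 9): λ = (3·12² + 11)/(2·9) ≡ 1/5. 5⁻¹ ≡ 8 (mod 13) since 5·8 = 40 ≡ 1, so λ ≡ 1·8 ≡ 8.
  x = λ² - 12 - 12 = 64 - 24 ≡ 1; y = λ·(12 - 1) - 9 ≡ 1. → (1, 1)
add P: (1, 1) + (12, 9). λ = (9 - 1)/(12 - 1) ≡ 8/11 mod 13. 11⁻¹ ≡ 6 (mod 13) since 11·6 = 66 ≡ 1, so λ ≡ 9.
  x = λ² - 1 - 12 = 81 - 13 ≡ 3; y = λ·(1 - 3) - 1 ≡ 7. → (3, 7)
double: tangent at (3, 7): λ = (3·3² + 11)/(2·7) ≡ 12/1. 1⁻¹ ≡ 1 (mod 13) since 1·1 = 1 ≡ 1, so λ ≡ 12·1 ≡ 12.
  x = λ² - 3 - 3 = 144 - 6 ≡ 8; y = λ·(3 - 8) - 7 ≡ 11. → (8, 11)
add P: (8, 11) + (12, 9). λ = (9 - 11)/(12 - 8) ≡ 11/4 mod 13. 4⁻¹ ≡ 10 (mod 13) since 4·10 = 40 ≡ 1, so λ ≡ 6.
  x = λ² - 8 - 12 = 36 - 20 ≡ 3; y = λ·(8 - 3) - 11 ≡ 6. → (3, 6)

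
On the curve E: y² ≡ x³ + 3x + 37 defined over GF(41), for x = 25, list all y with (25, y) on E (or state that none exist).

none

x³ + 3x + 37 = 15737 ≡ 34 (mod 41).
34 is a non-residue mod 41; no y exists.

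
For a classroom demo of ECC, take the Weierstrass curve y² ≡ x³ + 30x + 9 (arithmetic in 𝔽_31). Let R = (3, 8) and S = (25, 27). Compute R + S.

(3, 8) + (25, 27). λ = (27 - 8)/(25 - 3) ≡ 19/22 mod 31. 22⁻¹ ≡ 24 (mod 31), so λ ≡ 22.
  x = λ² - 3 - 25 = 484 - 28 ≡ 22; y = λ·(3 - 22) - 8 ≡ 8. → (22, 8)

(22, 8)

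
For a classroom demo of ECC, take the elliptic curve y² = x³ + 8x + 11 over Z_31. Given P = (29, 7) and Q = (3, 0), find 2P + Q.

First 2P:
Repeated addition: build up to 2P.
2P: tangent at (29, 7): λ = (3·29² + 8)/(2·7) ≡ 20/14. 14⁻¹ ≡ 20 (mod 31), so λ ≡ 20·20 ≡ 28.
  x = λ² - 29 - 29 = 784 - 58 ≡ 13; y = λ·(29 - 13) - 7 ≡ 7. → (13, 7)
2P = (13, 7).
Finally 2P + Q:
(13, 7) + (3, 0). λ = (0 - 7)/(3 - 13) ≡ 24/21 mod 31. 21⁻¹ ≡ 3 (mod 31) since 21·3 = 63 ≡ 1, so λ ≡ 10.
  x = λ² - 13 - 3 = 100 - 16 ≡ 22; y = λ·(13 - 22) - 7 ≡ 27. → (22, 27)

(22, 27)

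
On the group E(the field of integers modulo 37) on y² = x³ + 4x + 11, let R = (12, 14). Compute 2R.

tangent at (12, 14): λ = (3·12² + 4)/(2·14) ≡ 29/28. 28⁻¹ ≡ 4 (mod 37), so λ ≡ 29·4 ≡ 5.
  x = λ² - 12 - 12 = 25 - 24 ≡ 1; y = λ·(12 - 1) - 14 ≡ 4. → (1, 4)

(1, 4)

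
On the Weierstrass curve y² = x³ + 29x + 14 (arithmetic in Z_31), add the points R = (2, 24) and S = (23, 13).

(2, 24) + (23, 13). λ = (13 - 24)/(23 - 2) ≡ 20/21 mod 31. 21⁻¹ ≡ 3 (mod 31), so λ ≡ 29.
  x = λ² - 2 - 23 = 841 - 25 ≡ 10; y = λ·(2 - 10) - 24 ≡ 23. → (10, 23)

(10, 23)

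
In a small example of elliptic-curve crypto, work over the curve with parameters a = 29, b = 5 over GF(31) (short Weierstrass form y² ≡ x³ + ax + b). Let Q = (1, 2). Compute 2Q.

(0, 6)

tangent at (1, 2): λ = (3·1² + 29)/(2·2) ≡ 1/4. 4⁻¹ ≡ 8 (mod 31) since 4·8 = 32 ≡ 1, so λ ≡ 1·8 ≡ 8.
  x = λ² - 1 - 1 = 64 - 2 ≡ 0; y = λ·(1 - 0) - 2 ≡ 6. → (0, 6)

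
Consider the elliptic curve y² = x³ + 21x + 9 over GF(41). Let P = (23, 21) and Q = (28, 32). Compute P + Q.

(26, 38)

(23, 21) + (28, 32). λ = (32 - 21)/(28 - 23) ≡ 11/5 mod 41. 5⁻¹ ≡ 33 (mod 41), so λ ≡ 35.
  x = λ² - 23 - 28 = 1225 - 51 ≡ 26; y = λ·(23 - 26) - 21 ≡ 38. → (26, 38)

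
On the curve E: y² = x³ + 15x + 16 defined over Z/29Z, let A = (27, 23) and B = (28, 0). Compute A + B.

(10, 21)

(27, 23) + (28, 0). λ = (0 - 23)/(28 - 27) ≡ 6/1 mod 29. 1⁻¹ ≡ 1 (mod 29), so λ ≡ 6.
  x = λ² - 27 - 28 = 36 - 55 ≡ 10; y = λ·(27 - 10) - 23 ≡ 21. → (10, 21)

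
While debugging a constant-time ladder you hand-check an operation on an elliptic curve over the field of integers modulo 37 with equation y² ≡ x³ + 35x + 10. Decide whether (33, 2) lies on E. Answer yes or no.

y² = 2² ≡ 4; x³ + 35x + 10 = 37102 ≡ 28 (mod 37). 4 ≠ 28.

no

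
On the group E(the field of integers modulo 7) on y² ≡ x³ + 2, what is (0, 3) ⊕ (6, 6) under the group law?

(3, 6)

(0, 3) + (6, 6). λ = (6 - 3)/(6 - 0) ≡ 3/6 mod 7. 6⁻¹ ≡ 6 (mod 7), so λ ≡ 4.
  x = λ² - 0 - 6 = 16 - 6 ≡ 3; y = λ·(0 - 3) - 3 ≡ 6. → (3, 6)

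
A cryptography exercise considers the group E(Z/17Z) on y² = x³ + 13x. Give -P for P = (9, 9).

(9, 8)

-(9, 9) = (9, -9 mod 17) = (9, 8).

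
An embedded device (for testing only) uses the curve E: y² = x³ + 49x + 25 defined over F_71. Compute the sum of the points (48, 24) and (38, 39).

(5, 18)

(48, 24) + (38, 39). λ = (39 - 24)/(38 - 48) ≡ 15/61 mod 71. 61⁻¹ ≡ 7 (mod 71), so λ ≡ 34.
  x = λ² - 48 - 38 = 1156 - 86 ≡ 5; y = λ·(48 - 5) - 24 ≡ 18. → (5, 18)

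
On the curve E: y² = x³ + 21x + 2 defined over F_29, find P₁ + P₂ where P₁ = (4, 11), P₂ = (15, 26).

(26, 17)

(4, 11) + (15, 26). λ = (26 - 11)/(15 - 4) ≡ 15/11 mod 29. 11⁻¹ ≡ 8 (mod 29) since 11·8 = 88 ≡ 1, so λ ≡ 4.
  x = λ² - 4 - 15 = 16 - 19 ≡ 26; y = λ·(4 - 26) - 11 ≡ 17. → (26, 17)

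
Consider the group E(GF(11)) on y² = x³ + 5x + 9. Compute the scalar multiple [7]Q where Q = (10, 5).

Double-and-add on 7 = (111)₂. Start with Q = (10, 5) for the leading 1-bit.
double: tangent at (10, 5): λ = (3·10² + 5)/(2·5) ≡ 8/10. 10⁻¹ ≡ 10 (mod 11), so λ ≡ 8·10 ≡ 3.
  x = λ² - 10 - 10 = 9 - 20 ≡ 0; y = λ·(10 - 0) - 5 ≡ 3. → (0, 3)
add Q: (0, 3) + (10, 5). λ = (5 - 3)/(10 - 0) ≡ 2/10 mod 11. 10⁻¹ ≡ 10 (mod 11) since 10·10 = 100 ≡ 1, so λ ≡ 9.
  x = λ² - 0 - 10 = 81 - 10 ≡ 5; y = λ·(0 - 5) - 3 ≡ 7. → (5, 7)
double: tangent at (5, 7): λ = (3·5² + 5)/(2·7) ≡ 3/3. 3⁻¹ ≡ 4 (mod 11), so λ ≡ 3·4 ≡ 1.
  x = λ² - 5 - 5 = 1 - 10 ≡ 2; y = λ·(5 - 2) - 7 ≡ 7. → (2, 7)
add Q: (2, 7) + (10, 5). λ = (5 - 7)/(10 - 2) ≡ 9/8 mod 11. 8⁻¹ ≡ 7 (mod 11), so λ ≡ 8.
  x = λ² - 2 - 10 = 64 - 12 ≡ 8; y = λ·(2 - 8) - 7 ≡ 0. → (8, 0)

(8, 0)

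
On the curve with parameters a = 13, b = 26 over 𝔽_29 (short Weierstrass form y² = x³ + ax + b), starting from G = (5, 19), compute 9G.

Double-and-add on 9 = (1001)₂. Start with G = (5, 19) for the leading 1-bit.
double: tangent at (5, 19): λ = (3·5² + 13)/(2·19) ≡ 1/9. 9⁻¹ ≡ 13 (mod 29) since 9·13 = 117 ≡ 1, so λ ≡ 1·13 ≡ 13.
  x = λ² - 5 - 5 = 169 - 10 ≡ 14; y = λ·(5 - 14) - 19 ≡ 9. → (14, 9)
double: tangent at (14, 9): λ = (3·14² + 13)/(2·9) ≡ 21/18. 18⁻¹ ≡ 21 (mod 29), so λ ≡ 21·21 ≡ 6.
  x = λ² - 14 - 14 = 36 - 28 ≡ 8; y = λ·(14 - 8) - 9 ≡ 27. → (8, 27)
double: tangent at (8, 27): λ = (3·8² + 13)/(2·27) ≡ 2/25. 25⁻¹ ≡ 7 (mod 29), so λ ≡ 2·7 ≡ 14.
  x = λ² - 8 - 8 = 196 - 16 ≡ 6; y = λ·(8 - 6) - 27 ≡ 1. → (6, 1)
add G: (6, 1) + (5, 19). λ = (19 - 1)/(5 - 6) ≡ 18/28 mod 29. 28⁻¹ ≡ 28 (mod 29), so λ ≡ 11.
  x = λ² - 6 - 5 = 121 - 11 ≡ 23; y = λ·(6 - 23) - 1 ≡ 15. → (23, 15)

(23, 15)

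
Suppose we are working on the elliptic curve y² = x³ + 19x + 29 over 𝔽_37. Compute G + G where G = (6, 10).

tangent at (6, 10): λ = (3·6² + 19)/(2·10) ≡ 16/20. 20⁻¹ ≡ 13 (mod 37) since 20·13 = 260 ≡ 1, so λ ≡ 16·13 ≡ 23.
  x = λ² - 6 - 6 = 529 - 12 ≡ 36; y = λ·(6 - 36) - 10 ≡ 3. → (36, 3)

(36, 3)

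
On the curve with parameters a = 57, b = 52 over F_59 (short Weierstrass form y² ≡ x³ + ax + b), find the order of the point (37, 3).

6

2P: tangent at (37, 3): λ = (3·37² + 57)/(2·3) ≡ 34/6. 6⁻¹ ≡ 10 (mod 59), so λ ≡ 34·10 ≡ 45.
  x = λ² - 37 - 37 = 2025 - 74 ≡ 4; y = λ·(37 - 4) - 3 ≡ 7. → (4, 7)
3P: (4, 7) + (37, 3). λ = (3 - 7)/(37 - 4) ≡ 55/33 mod 59. 33⁻¹ ≡ 34 (mod 59) since 33·34 = 1122 ≡ 1, so λ ≡ 41.
  x = λ² - 4 - 37 = 1681 - 41 ≡ 47; y = λ·(4 - 47) - 7 ≡ 0. → (47, 0)
4P: (47, 0) + (37, 3). λ = (3 - 0)/(37 - 47) ≡ 3/49 mod 59. 49⁻¹ ≡ 53 (mod 59) since 49·53 = 2597 ≡ 1, so λ ≡ 41.
  x = λ² - 47 - 37 = 1681 - 84 ≡ 4; y = λ·(47 - 4) - 0 ≡ 52. → (4, 52)
5P: (4, 52) + (37, 3). λ = (3 - 52)/(37 - 4) ≡ 10/33 mod 59. 33⁻¹ ≡ 34 (mod 59), so λ ≡ 45.
  x = λ² - 4 - 37 = 2025 - 41 ≡ 37; y = λ·(4 - 37) - 52 ≡ 56. → (37, 56)
6P: (37, 56) + (37, 3): same x and y₁ ≡ -y₂, so the sum is 𝒪.
6P = 𝒪, so the order is 6.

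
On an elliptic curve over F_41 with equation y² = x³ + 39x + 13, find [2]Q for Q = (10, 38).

tangent at (10, 38): λ = (3·10² + 39)/(2·38) ≡ 11/35. 35⁻¹ ≡ 34 (mod 41), so λ ≡ 11·34 ≡ 5.
  x = λ² - 10 - 10 = 25 - 20 ≡ 5; y = λ·(10 - 5) - 38 ≡ 28. → (5, 28)

(5, 28)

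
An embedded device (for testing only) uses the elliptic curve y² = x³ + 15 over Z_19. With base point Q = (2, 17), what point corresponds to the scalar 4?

Repeated addition: build up to 4Q.
2Q: tangent at (2, 17): λ = (3·2² + 0)/(2·17) ≡ 12/15. 15⁻¹ ≡ 14 (mod 19) since 15·14 = 210 ≡ 1, so λ ≡ 12·14 ≡ 16.
  x = λ² - 2 - 2 = 256 - 4 ≡ 5; y = λ·(2 - 5) - 17 ≡ 11. → (5, 11)
3Q: (5, 11) + (2, 17). λ = (17 - 11)/(2 - 5) ≡ 6/16 mod 19. 16⁻¹ ≡ 6 (mod 19), so λ ≡ 17.
  x = λ² - 5 - 2 = 289 - 7 ≡ 16; y = λ·(5 - 16) - 11 ≡ 11. → (16, 11)
4Q: (16, 11) + (2, 17). λ = (17 - 11)/(2 - 16) ≡ 6/5 mod 19. 5⁻¹ ≡ 4 (mod 19), so λ ≡ 5.
  x = λ² - 16 - 2 = 25 - 18 ≡ 7; y = λ·(16 - 7) - 11 ≡ 15. → (7, 15)

(7, 15)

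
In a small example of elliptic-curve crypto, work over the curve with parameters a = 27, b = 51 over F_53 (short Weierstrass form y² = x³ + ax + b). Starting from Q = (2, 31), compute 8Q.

Double-and-add on 8 = (1000)₂. Start with Q = (2, 31) for the leading 1-bit.
double: tangent at (2, 31): λ = (3·2² + 27)/(2·31) ≡ 39/9. 9⁻¹ ≡ 6 (mod 53), so λ ≡ 39·6 ≡ 22.
  x = λ² - 2 - 2 = 484 - 4 ≡ 3; y = λ·(2 - 3) - 31 ≡ 0. → (3, 0)
double: (3, 0) + (3, 0): same x and y₁ ≡ -y₂, so the sum is O.
double: O + O = O (identity).

O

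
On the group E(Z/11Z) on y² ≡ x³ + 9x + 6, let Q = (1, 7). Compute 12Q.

(3, 7)

Repeated addition: build up to 12Q.
2Q: tangent at (1, 7): λ = (3·1² + 9)/(2·7) ≡ 1/3. 3⁻¹ ≡ 4 (mod 11) since 3·4 = 12 ≡ 1, so λ ≡ 1·4 ≡ 4.
  x = λ² - 1 - 1 = 16 - 2 ≡ 3; y = λ·(1 - 3) - 7 ≡ 7. → (3, 7)
3Q: (3, 7) + (1, 7). λ = (7 - 7)/(1 - 3) ≡ 0/9 mod 11. 9⁻¹ ≡ 5 (mod 11) since 9·5 = 45 ≡ 1, so λ ≡ 0.
  x = λ² - 3 - 1 = 0 - 4 ≡ 7; y = λ·(3 - 7) - 7 ≡ 4. → (7, 4)
4Q: (7, 4) + (1, 7). λ = (7 - 4)/(1 - 7) ≡ 3/5 mod 11. 5⁻¹ ≡ 9 (mod 11) since 5·9 = 45 ≡ 1, so λ ≡ 5.
  x = λ² - 7 - 1 = 25 - 8 ≡ 6; y = λ·(7 - 6) - 4 ≡ 1. → (6, 1)
5Q: (6, 1) + (1, 7). λ = (7 - 1)/(1 - 6) ≡ 6/6 mod 11. 6⁻¹ ≡ 2 (mod 11), so λ ≡ 1.
  x = λ² - 6 - 1 = 1 - 7 ≡ 5; y = λ·(6 - 5) - 1 ≡ 0. → (5, 0)
6Q: (5, 0) + (1, 7). λ = (7 - 0)/(1 - 5) ≡ 7/7 mod 11. 7⁻¹ ≡ 8 (mod 11) since 7·8 = 56 ≡ 1, so λ ≡ 1.
  x = λ² - 5 - 1 = 1 - 6 ≡ 6; y = λ·(5 - 6) - 0 ≡ 10. → (6, 10)
7Q: (6, 10) + (1, 7). λ = (7 - 10)/(1 - 6) ≡ 8/6 mod 11. 6⁻¹ ≡ 2 (mod 11) since 6·2 = 12 ≡ 1, so λ ≡ 5.
  x = λ² - 6 - 1 = 25 - 7 ≡ 7; y = λ·(6 - 7) - 10 ≡ 7. → (7, 7)
8Q: (7, 7) + (1, 7). λ = (7 - 7)/(1 - 7) ≡ 0/5 mod 11. 5⁻¹ ≡ 9 (mod 11) since 5·9 = 45 ≡ 1, so λ ≡ 0.
  x = λ² - 7 - 1 = 0 - 8 ≡ 3; y = λ·(7 - 3) - 7 ≡ 4. → (3, 4)
9Q: (3, 4) + (1, 7). λ = (7 - 4)/(1 - 3) ≡ 3/9 mod 11. 9⁻¹ ≡ 5 (mod 11), so λ ≡ 4.
  x = λ² - 3 - 1 = 16 - 4 ≡ 1; y = λ·(3 - 1) - 4 ≡ 4. → (1, 4)
10Q: (1, 4) + (1, 7): same x and y₁ ≡ -y₂, so the sum is O.
11Q: O + (1, 7) = (1, 7) (identity).
12Q: tangent at (1, 7): λ = (3·1² + 9)/(2·7) ≡ 1/3. 3⁻¹ ≡ 4 (mod 11) since 3·4 = 12 ≡ 1, so λ ≡ 1·4 ≡ 4.
  x = λ² - 1 - 1 = 16 - 2 ≡ 3; y = λ·(1 - 3) - 7 ≡ 7. → (3, 7)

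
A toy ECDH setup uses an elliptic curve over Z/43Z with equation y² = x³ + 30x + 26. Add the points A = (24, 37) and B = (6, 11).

(24, 37) + (6, 11). λ = (11 - 37)/(6 - 24) ≡ 17/25 mod 43. 25⁻¹ ≡ 31 (mod 43) since 25·31 = 775 ≡ 1, so λ ≡ 11.
  x = λ² - 24 - 6 = 121 - 30 ≡ 5; y = λ·(24 - 5) - 37 ≡ 0. → (5, 0)

(5, 0)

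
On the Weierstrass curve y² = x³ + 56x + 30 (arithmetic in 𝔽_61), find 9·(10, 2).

Write G = (10, 2).
Double-and-add on 9 = (1001)₂. Start with G = (10, 2) for the leading 1-bit.
double: tangent at (10, 2): λ = (3·10² + 56)/(2·2) ≡ 51/4. 4⁻¹ ≡ 46 (mod 61) since 4·46 = 184 ≡ 1, so λ ≡ 51·46 ≡ 28.
  x = λ² - 10 - 10 = 784 - 20 ≡ 32; y = λ·(10 - 32) - 2 ≡ 53. → (32, 53)
double: tangent at (32, 53): λ = (3·32² + 56)/(2·53) ≡ 17/45. 45⁻¹ ≡ 19 (mod 61) since 45·19 = 855 ≡ 1, so λ ≡ 17·19 ≡ 18.
  x = λ² - 32 - 32 = 324 - 64 ≡ 16; y = λ·(32 - 16) - 53 ≡ 52. → (16, 52)
double: tangent at (16, 52): λ = (3·16² + 56)/(2·52) ≡ 31/43. 43⁻¹ ≡ 44 (mod 61) since 43·44 = 1892 ≡ 1, so λ ≡ 31·44 ≡ 22.
  x = λ² - 16 - 16 = 484 - 32 ≡ 25; y = λ·(16 - 25) - 52 ≡ 55. → (25, 55)
add G: (25, 55) + (10, 2). λ = (2 - 55)/(10 - 25) ≡ 8/46 mod 61. 46⁻¹ ≡ 4 (mod 61) since 46·4 = 184 ≡ 1, so λ ≡ 32.
  x = λ² - 25 - 10 = 1024 - 35 ≡ 13; y = λ·(25 - 13) - 55 ≡ 24. → (13, 24)

(13, 24)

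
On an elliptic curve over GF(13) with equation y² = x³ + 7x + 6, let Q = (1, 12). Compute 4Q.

(5, 7)

Repeated addition: build up to 4Q.
2Q: tangent at (1, 12): λ = (3·1² + 7)/(2·12) ≡ 10/11. 11⁻¹ ≡ 6 (mod 13) since 11·6 = 66 ≡ 1, so λ ≡ 10·6 ≡ 8.
  x = λ² - 1 - 1 = 64 - 2 ≡ 10; y = λ·(1 - 10) - 12 ≡ 7. → (10, 7)
3Q: (10, 7) + (1, 12). λ = (12 - 7)/(1 - 10) ≡ 5/4 mod 13. 4⁻¹ ≡ 10 (mod 13), so λ ≡ 11.
  x = λ² - 10 - 1 = 121 - 11 ≡ 6; y = λ·(10 - 6) - 7 ≡ 11. → (6, 11)
4Q: (6, 11) + (1, 12). λ = (12 - 11)/(1 - 6) ≡ 1/8 mod 13. 8⁻¹ ≡ 5 (mod 13) since 8·5 = 40 ≡ 1, so λ ≡ 5.
  x = λ² - 6 - 1 = 25 - 7 ≡ 5; y = λ·(6 - 5) - 11 ≡ 7. → (5, 7)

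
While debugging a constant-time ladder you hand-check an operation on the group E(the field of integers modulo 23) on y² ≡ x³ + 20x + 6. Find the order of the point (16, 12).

6

2P: tangent at (16, 12): λ = (3·16² + 20)/(2·12) ≡ 6/1. 1⁻¹ ≡ 1 (mod 23), so λ ≡ 6·1 ≡ 6.
  x = λ² - 16 - 16 = 36 - 32 ≡ 4; y = λ·(16 - 4) - 12 ≡ 14. → (4, 14)
3P: (4, 14) + (16, 12). λ = (12 - 14)/(16 - 4) ≡ 21/12 mod 23. 12⁻¹ ≡ 2 (mod 23), so λ ≡ 19.
  x = λ² - 4 - 16 = 361 - 20 ≡ 19; y = λ·(4 - 19) - 14 ≡ 0. → (19, 0)
4P: (19, 0) + (16, 12). λ = (12 - 0)/(16 - 19) ≡ 12/20 mod 23. 20⁻¹ ≡ 15 (mod 23), so λ ≡ 19.
  x = λ² - 19 - 16 = 361 - 35 ≡ 4; y = λ·(19 - 4) - 0 ≡ 9. → (4, 9)
5P: (4, 9) + (16, 12). λ = (12 - 9)/(16 - 4) ≡ 3/12 mod 23. 12⁻¹ ≡ 2 (mod 23), so λ ≡ 6.
  x = λ² - 4 - 16 = 36 - 20 ≡ 16; y = λ·(4 - 16) - 9 ≡ 11. → (16, 11)
6P: (16, 11) + (16, 12): same x and y₁ ≡ -y₂, so the sum is 𝒪.
6P = 𝒪, so the order is 6.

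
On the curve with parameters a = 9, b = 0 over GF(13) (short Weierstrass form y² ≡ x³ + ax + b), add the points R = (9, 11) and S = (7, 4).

(6, 6)

(9, 11) + (7, 4). λ = (4 - 11)/(7 - 9) ≡ 6/11 mod 13. 11⁻¹ ≡ 6 (mod 13) since 11·6 = 66 ≡ 1, so λ ≡ 10.
  x = λ² - 9 - 7 = 100 - 16 ≡ 6; y = λ·(9 - 6) - 11 ≡ 6. → (6, 6)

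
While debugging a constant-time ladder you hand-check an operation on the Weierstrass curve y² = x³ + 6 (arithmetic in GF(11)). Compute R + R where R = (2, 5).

tangent at (2, 5): λ = (3·2² + 0)/(2·5) ≡ 1/10. 10⁻¹ ≡ 10 (mod 11), so λ ≡ 1·10 ≡ 10.
  x = λ² - 2 - 2 = 100 - 4 ≡ 8; y = λ·(2 - 8) - 5 ≡ 1. → (8, 1)

(8, 1)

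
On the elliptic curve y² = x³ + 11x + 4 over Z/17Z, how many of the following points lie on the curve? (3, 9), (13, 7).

(3, 9): 9² ≡ 13, rhs ≡ 13 → on.
(13, 7): 7² ≡ 15, rhs ≡ 15 → on.

2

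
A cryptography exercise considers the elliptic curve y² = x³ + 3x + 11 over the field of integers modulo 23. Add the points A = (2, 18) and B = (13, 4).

(2, 18) + (13, 4). λ = (4 - 18)/(13 - 2) ≡ 9/11 mod 23. 11⁻¹ ≡ 21 (mod 23), so λ ≡ 5.
  x = λ² - 2 - 13 = 25 - 15 ≡ 10; y = λ·(2 - 10) - 18 ≡ 11. → (10, 11)

(10, 11)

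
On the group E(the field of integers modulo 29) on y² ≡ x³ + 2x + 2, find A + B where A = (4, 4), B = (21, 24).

(4, 4) + (21, 24). λ = (24 - 4)/(21 - 4) ≡ 20/17 mod 29. 17⁻¹ ≡ 12 (mod 29), so λ ≡ 8.
  x = λ² - 4 - 21 = 64 - 25 ≡ 10; y = λ·(4 - 10) - 4 ≡ 6. → (10, 6)

(10, 6)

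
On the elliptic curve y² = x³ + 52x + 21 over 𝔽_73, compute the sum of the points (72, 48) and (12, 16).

(24, 36)

(72, 48) + (12, 16). λ = (16 - 48)/(12 - 72) ≡ 41/13 mod 73. 13⁻¹ ≡ 45 (mod 73), so λ ≡ 20.
  x = λ² - 72 - 12 = 400 - 84 ≡ 24; y = λ·(72 - 24) - 48 ≡ 36. → (24, 36)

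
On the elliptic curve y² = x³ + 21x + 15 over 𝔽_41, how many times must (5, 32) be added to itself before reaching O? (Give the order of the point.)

9

2P: tangent at (5, 32): λ = (3·5² + 21)/(2·32) ≡ 14/23. 23⁻¹ ≡ 25 (mod 41) since 23·25 = 575 ≡ 1, so λ ≡ 14·25 ≡ 22.
  x = λ² - 5 - 5 = 484 - 10 ≡ 23; y = λ·(5 - 23) - 32 ≡ 23. → (23, 23)
3P: (23, 23) + (5, 32). λ = (32 - 23)/(5 - 23) ≡ 9/23 mod 41. 23⁻¹ ≡ 25 (mod 41) since 23·25 = 575 ≡ 1, so λ ≡ 20.
  x = λ² - 23 - 5 = 400 - 28 ≡ 3; y = λ·(23 - 3) - 23 ≡ 8. → (3, 8)
4P: (3, 8) + (5, 32). λ = (32 - 8)/(5 - 3) ≡ 24/2 mod 41. 2⁻¹ ≡ 21 (mod 41) since 2·21 = 42 ≡ 1, so λ ≡ 12.
  x = λ² - 3 - 5 = 144 - 8 ≡ 13; y = λ·(3 - 13) - 8 ≡ 36. → (13, 36)
5P: (13, 36) + (5, 32). λ = (32 - 36)/(5 - 13) ≡ 37/33 mod 41. 33⁻¹ ≡ 5 (mod 41), so λ ≡ 21.
  x = λ² - 13 - 5 = 441 - 18 ≡ 13; y = λ·(13 - 13) - 36 ≡ 5. → (13, 5)
6P: (13, 5) + (5, 32). λ = (32 - 5)/(5 - 13) ≡ 27/33 mod 41. 33⁻¹ ≡ 5 (mod 41), so λ ≡ 12.
  x = λ² - 13 - 5 = 144 - 18 ≡ 3; y = λ·(13 - 3) - 5 ≡ 33. → (3, 33)
7P: (3, 33) + (5, 32). λ = (32 - 33)/(5 - 3) ≡ 40/2 mod 41. 2⁻¹ ≡ 21 (mod 41), so λ ≡ 20.
  x = λ² - 3 - 5 = 400 - 8 ≡ 23; y = λ·(3 - 23) - 33 ≡ 18. → (23, 18)
8P: (23, 18) + (5, 32). λ = (32 - 18)/(5 - 23) ≡ 14/23 mod 41. 23⁻¹ ≡ 25 (mod 41), so λ ≡ 22.
  x = λ² - 23 - 5 = 484 - 28 ≡ 5; y = λ·(23 - 5) - 18 ≡ 9. → (5, 9)
9P: (5, 9) + (5, 32): same x and y₁ ≡ -y₂, so the sum is O.
9P = O, so the order is 9.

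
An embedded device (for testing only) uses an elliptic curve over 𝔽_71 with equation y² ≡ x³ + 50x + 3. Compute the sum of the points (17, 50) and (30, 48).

(17, 50) + (30, 48). λ = (48 - 50)/(30 - 17) ≡ 69/13 mod 71. 13⁻¹ ≡ 11 (mod 71), so λ ≡ 49.
  x = λ² - 17 - 30 = 2401 - 47 ≡ 11; y = λ·(17 - 11) - 50 ≡ 31. → (11, 31)

(11, 31)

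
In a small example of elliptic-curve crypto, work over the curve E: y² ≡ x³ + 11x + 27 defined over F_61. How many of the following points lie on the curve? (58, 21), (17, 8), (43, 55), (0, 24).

(58, 21): 21² ≡ 14, rhs ≡ 28 → off.
(17, 8): 8² ≡ 3, rhs ≡ 3 → on.
(43, 55): 55² ≡ 36, rhs ≡ 36 → on.
(0, 24): 24² ≡ 27, rhs ≡ 27 → on.

3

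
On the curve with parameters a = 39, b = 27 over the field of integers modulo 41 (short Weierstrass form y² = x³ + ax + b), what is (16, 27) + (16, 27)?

tangent at (16, 27): λ = (3·16² + 39)/(2·27) ≡ 28/13. 13⁻¹ ≡ 19 (mod 41), so λ ≡ 28·19 ≡ 40.
  x = λ² - 16 - 16 = 1600 - 32 ≡ 10; y = λ·(16 - 10) - 27 ≡ 8. → (10, 8)

(10, 8)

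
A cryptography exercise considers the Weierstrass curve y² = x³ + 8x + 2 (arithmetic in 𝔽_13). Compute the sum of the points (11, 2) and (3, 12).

(11, 2) + (3, 12). λ = (12 - 2)/(3 - 11) ≡ 10/5 mod 13. 5⁻¹ ≡ 8 (mod 13), so λ ≡ 2.
  x = λ² - 11 - 3 = 4 - 14 ≡ 3; y = λ·(11 - 3) - 2 ≡ 1. → (3, 1)

(3, 1)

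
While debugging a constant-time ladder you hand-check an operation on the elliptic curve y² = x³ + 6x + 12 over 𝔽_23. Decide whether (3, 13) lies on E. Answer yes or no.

no

y² = 13² ≡ 8; x³ + 6x + 12 = 57 ≡ 11 (mod 23). 8 ≠ 11.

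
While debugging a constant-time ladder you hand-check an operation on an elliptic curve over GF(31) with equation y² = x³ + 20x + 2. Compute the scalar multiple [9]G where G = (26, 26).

(5, 14)

Repeated addition: build up to 9G.
2G: tangent at (26, 26): λ = (3·26² + 20)/(2·26) ≡ 2/21. 21⁻¹ ≡ 3 (mod 31), so λ ≡ 2·3 ≡ 6.
  x = λ² - 26 - 26 = 36 - 52 ≡ 15; y = λ·(26 - 15) - 26 ≡ 9. → (15, 9)
3G: (15, 9) + (26, 26). λ = (26 - 9)/(26 - 15) ≡ 17/11 mod 31. 11⁻¹ ≡ 17 (mod 31) since 11·17 = 187 ≡ 1, so λ ≡ 10.
  x = λ² - 15 - 26 = 100 - 41 ≡ 28; y = λ·(15 - 28) - 9 ≡ 16. → (28, 16)
4G: (28, 16) + (26, 26). λ = (26 - 16)/(26 - 28) ≡ 10/29 mod 31. 29⁻¹ ≡ 15 (mod 31), so λ ≡ 26.
  x = λ² - 28 - 26 = 676 - 54 ≡ 2; y = λ·(28 - 2) - 16 ≡ 9. → (2, 9)
5G: (2, 9) + (26, 26). λ = (26 - 9)/(26 - 2) ≡ 17/24 mod 31. 24⁻¹ ≡ 22 (mod 31) since 24·22 = 528 ≡ 1, so λ ≡ 2.
  x = λ² - 2 - 26 = 4 - 28 ≡ 7; y = λ·(2 - 7) - 9 ≡ 12. → (7, 12)
6G: (7, 12) + (26, 26). λ = (26 - 12)/(26 - 7) ≡ 14/19 mod 31. 19⁻¹ ≡ 18 (mod 31), so λ ≡ 4.
  x = λ² - 7 - 26 = 16 - 33 ≡ 14; y = λ·(7 - 14) - 12 ≡ 22. → (14, 22)
7G: (14, 22) + (26, 26). λ = (26 - 22)/(26 - 14) ≡ 4/12 mod 31. 12⁻¹ ≡ 13 (mod 31) since 12·13 = 156 ≡ 1, so λ ≡ 21.
  x = λ² - 14 - 26 = 441 - 40 ≡ 29; y = λ·(14 - 29) - 22 ≡ 4. → (29, 4)
8G: (29, 4) + (26, 26). λ = (26 - 4)/(26 - 29) ≡ 22/28 mod 31. 28⁻¹ ≡ 10 (mod 31) since 28·10 = 280 ≡ 1, so λ ≡ 3.
  x = λ² - 29 - 26 = 9 - 55 ≡ 16; y = λ·(29 - 16) - 4 ≡ 4. → (16, 4)
9G: (16, 4) + (26, 26). λ = (26 - 4)/(26 - 16) ≡ 22/10 mod 31. 10⁻¹ ≡ 28 (mod 31), so λ ≡ 27.
  x = λ² - 16 - 26 = 729 - 42 ≡ 5; y = λ·(16 - 5) - 4 ≡ 14. → (5, 14)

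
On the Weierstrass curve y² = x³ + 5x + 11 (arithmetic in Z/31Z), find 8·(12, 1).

(11, 23)

Write G = (12, 1).
Double-and-add on 8 = (1000)₂. Start with G = (12, 1) for the leading 1-bit.
double: tangent at (12, 1): λ = (3·12² + 5)/(2·1) ≡ 3/2. 2⁻¹ ≡ 16 (mod 31), so λ ≡ 3·16 ≡ 17.
  x = λ² - 12 - 12 = 289 - 24 ≡ 17; y = λ·(12 - 17) - 1 ≡ 7. → (17, 7)
double: tangent at (17, 7): λ = (3·17² + 5)/(2·7) ≡ 4/14. 14⁻¹ ≡ 20 (mod 31), so λ ≡ 4·20 ≡ 18.
  x = λ² - 17 - 17 = 324 - 34 ≡ 11; y = λ·(17 - 11) - 7 ≡ 8. → (11, 8)
double: tangent at (11, 8): λ = (3·11² + 5)/(2·8) ≡ 27/16. 16⁻¹ ≡ 2 (mod 31) since 16·2 = 32 ≡ 1, so λ ≡ 27·2 ≡ 23.
  x = λ² - 11 - 11 = 529 - 22 ≡ 11; y = λ·(11 - 11) - 8 ≡ 23. → (11, 23)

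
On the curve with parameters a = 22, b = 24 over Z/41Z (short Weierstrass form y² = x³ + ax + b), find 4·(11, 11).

(30, 38)

Write G = (11, 11).
Double-and-add on 4 = (100)₂. Start with G = (11, 11) for the leading 1-bit.
double: tangent at (11, 11): λ = (3·11² + 22)/(2·11) ≡ 16/22. 22⁻¹ ≡ 28 (mod 41), so λ ≡ 16·28 ≡ 38.
  x = λ² - 11 - 11 = 1444 - 22 ≡ 28; y = λ·(11 - 28) - 11 ≡ 40. → (28, 40)
double: tangent at (28, 40): λ = (3·28² + 22)/(2·40) ≡ 37/39. 39⁻¹ ≡ 20 (mod 41) since 39·20 = 780 ≡ 1, so λ ≡ 37·20 ≡ 2.
  x = λ² - 28 - 28 = 4 - 56 ≡ 30; y = λ·(28 - 30) - 40 ≡ 38. → (30, 38)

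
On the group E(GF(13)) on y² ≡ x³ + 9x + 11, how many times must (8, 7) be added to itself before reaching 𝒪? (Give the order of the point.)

12

2P: tangent at (8, 7): λ = (3·8² + 9)/(2·7) ≡ 6/1. 1⁻¹ ≡ 1 (mod 13), so λ ≡ 6·1 ≡ 6.
  x = λ² - 8 - 8 = 36 - 16 ≡ 7; y = λ·(8 - 7) - 7 ≡ 12. → (7, 12)
3P: (7, 12) + (8, 7). λ = (7 - 12)/(8 - 7) ≡ 8/1 mod 13. 1⁻¹ ≡ 1 (mod 13), so λ ≡ 8.
  x = λ² - 7 - 8 = 64 - 15 ≡ 10; y = λ·(7 - 10) - 12 ≡ 3. → (10, 3)
4P: (10, 3) + (8, 7). λ = (7 - 3)/(8 - 10) ≡ 4/11 mod 13. 11⁻¹ ≡ 6 (mod 13), so λ ≡ 11.
  x = λ² - 10 - 8 = 121 - 18 ≡ 12; y = λ·(10 - 12) - 3 ≡ 1. → (12, 1)
5P: (12, 1) + (8, 7). λ = (7 - 1)/(8 - 12) ≡ 6/9 mod 13. 9⁻¹ ≡ 3 (mod 13) since 9·3 = 27 ≡ 1, so λ ≡ 5.
  x = λ² - 12 - 8 = 25 - 20 ≡ 5; y = λ·(12 - 5) - 1 ≡ 8. → (5, 8)
6P: (5, 8) + (8, 7). λ = (7 - 8)/(8 - 5) ≡ 12/3 mod 13. 3⁻¹ ≡ 9 (mod 13), so λ ≡ 4.
  x = λ² - 5 - 8 = 16 - 13 ≡ 3; y = λ·(5 - 3) - 8 ≡ 0. → (3, 0)
7P: (3, 0) + (8, 7). λ = (7 - 0)/(8 - 3) ≡ 7/5 mod 13. 5⁻¹ ≡ 8 (mod 13) since 5·8 = 40 ≡ 1, so λ ≡ 4.
  x = λ² - 3 - 8 = 16 - 11 ≡ 5; y = λ·(3 - 5) - 0 ≡ 5. → (5, 5)
8P: (5, 5) + (8, 7). λ = (7 - 5)/(8 - 5) ≡ 2/3 mod 13. 3⁻¹ ≡ 9 (mod 13) since 3·9 = 27 ≡ 1, so λ ≡ 5.
  x = λ² - 5 - 8 = 25 - 13 ≡ 12; y = λ·(5 - 12) - 5 ≡ 12. → (12, 12)
9P: (12, 12) + (8, 7). λ = (7 - 12)/(8 - 12) ≡ 8/9 mod 13. 9⁻¹ ≡ 3 (mod 13), so λ ≡ 11.
  x = λ² - 12 - 8 = 121 - 20 ≡ 10; y = λ·(12 - 10) - 12 ≡ 10. → (10, 10)
10P: (10, 10) + (8, 7). λ = (7 - 10)/(8 - 10) ≡ 10/11 mod 13. 11⁻¹ ≡ 6 (mod 13) since 11·6 = 66 ≡ 1, so λ ≡ 8.
  x = λ² - 10 - 8 = 64 - 18 ≡ 7; y = λ·(10 - 7) - 10 ≡ 1. → (7, 1)
11P: (7, 1) + (8, 7). λ = (7 - 1)/(8 - 7) ≡ 6/1 mod 13. 1⁻¹ ≡ 1 (mod 13) since 1·1 = 1 ≡ 1, so λ ≡ 6.
  x = λ² - 7 - 8 = 36 - 15 ≡ 8; y = λ·(7 - 8) - 1 ≡ 6. → (8, 6)
12P: (8, 6) + (8, 7): same x and y₁ ≡ -y₂, so the sum is 𝒪.
12P = 𝒪, so the order is 12.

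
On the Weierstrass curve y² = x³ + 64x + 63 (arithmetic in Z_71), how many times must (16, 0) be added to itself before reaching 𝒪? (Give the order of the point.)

2

2P: (16, 0) + (16, 0): same x and y₁ ≡ -y₂, so the sum is 𝒪.
2P = 𝒪, so the order is 2.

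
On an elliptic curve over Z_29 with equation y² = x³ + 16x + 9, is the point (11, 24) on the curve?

y² = 24² ≡ 25; x³ + 16x + 9 = 1516 ≡ 8 (mod 29). 25 ≠ 8.

no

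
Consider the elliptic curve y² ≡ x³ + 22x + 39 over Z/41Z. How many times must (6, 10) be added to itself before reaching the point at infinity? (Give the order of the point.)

2P: tangent at (6, 10): λ = (3·6² + 22)/(2·10) ≡ 7/20. 20⁻¹ ≡ 39 (mod 41) since 20·39 = 780 ≡ 1, so λ ≡ 7·39 ≡ 27.
  x = λ² - 6 - 6 = 729 - 12 ≡ 20; y = λ·(6 - 20) - 10 ≡ 22. → (20, 22)
3P: (20, 22) + (6, 10). λ = (10 - 22)/(6 - 20) ≡ 29/27 mod 41. 27⁻¹ ≡ 38 (mod 41) since 27·38 = 1026 ≡ 1, so λ ≡ 36.
  x = λ² - 20 - 6 = 1296 - 26 ≡ 40; y = λ·(20 - 40) - 22 ≡ 37. → (40, 37)
4P: (40, 37) + (6, 10). λ = (10 - 37)/(6 - 40) ≡ 14/7 mod 41. 7⁻¹ ≡ 6 (mod 41) since 7·6 = 42 ≡ 1, so λ ≡ 2.
  x = λ² - 40 - 6 = 4 - 46 ≡ 40; y = λ·(40 - 40) - 37 ≡ 4. → (40, 4)
5P: (40, 4) + (6, 10). λ = (10 - 4)/(6 - 40) ≡ 6/7 mod 41. 7⁻¹ ≡ 6 (mod 41), so λ ≡ 36.
  x = λ² - 40 - 6 = 1296 - 46 ≡ 20; y = λ·(40 - 20) - 4 ≡ 19. → (20, 19)
6P: (20, 19) + (6, 10). λ = (10 - 19)/(6 - 20) ≡ 32/27 mod 41. 27⁻¹ ≡ 38 (mod 41), so λ ≡ 27.
  x = λ² - 20 - 6 = 729 - 26 ≡ 6; y = λ·(20 - 6) - 19 ≡ 31. → (6, 31)
7P: (6, 31) + (6, 10): same x and y₁ ≡ -y₂, so the sum is the point at infinity.
7P = the point at infinity, so the order is 7.

7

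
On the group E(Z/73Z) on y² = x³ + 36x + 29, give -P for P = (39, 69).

-(39, 69) = (39, -69 mod 73) = (39, 4).

(39, 4)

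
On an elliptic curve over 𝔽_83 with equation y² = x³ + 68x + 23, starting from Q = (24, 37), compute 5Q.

Double-and-add on 5 = (101)₂. Start with Q = (24, 37) for the leading 1-bit.
double: tangent at (24, 37): λ = (3·24² + 68)/(2·37) ≡ 53/74. 74⁻¹ ≡ 46 (mod 83) since 74·46 = 3404 ≡ 1, so λ ≡ 53·46 ≡ 31.
  x = λ² - 24 - 24 = 961 - 48 ≡ 0; y = λ·(24 - 0) - 37 ≡ 43. → (0, 43)
double: tangent at (0, 43): λ = (3·0² + 68)/(2·43) ≡ 68/3. 3⁻¹ ≡ 28 (mod 83), so λ ≡ 68·28 ≡ 78.
  x = λ² - 0 - 0 = 6084 - 0 ≡ 25; y = λ·(0 - 25) - 43 ≡ 82. → (25, 82)
add Q: (25, 82) + (24, 37). λ = (37 - 82)/(24 - 25) ≡ 38/82 mod 83. 82⁻¹ ≡ 82 (mod 83), so λ ≡ 45.
  x = λ² - 25 - 24 = 2025 - 49 ≡ 67; y = λ·(25 - 67) - 82 ≡ 20. → (67, 20)

(67, 20)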